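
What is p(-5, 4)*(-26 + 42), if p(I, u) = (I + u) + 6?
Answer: 80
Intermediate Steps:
p(I, u) = 6 + I + u
p(-5, 4)*(-26 + 42) = (6 - 5 + 4)*(-26 + 42) = 5*16 = 80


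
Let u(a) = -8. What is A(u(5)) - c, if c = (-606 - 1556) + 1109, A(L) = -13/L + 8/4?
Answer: 8453/8 ≈ 1056.6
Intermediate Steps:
A(L) = 2 - 13/L (A(L) = -13/L + 8*(¼) = -13/L + 2 = 2 - 13/L)
c = -1053 (c = -2162 + 1109 = -1053)
A(u(5)) - c = (2 - 13/(-8)) - 1*(-1053) = (2 - 13*(-⅛)) + 1053 = (2 + 13/8) + 1053 = 29/8 + 1053 = 8453/8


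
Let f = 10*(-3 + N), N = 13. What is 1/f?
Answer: 1/100 ≈ 0.010000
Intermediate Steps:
f = 100 (f = 10*(-3 + 13) = 10*10 = 100)
1/f = 1/100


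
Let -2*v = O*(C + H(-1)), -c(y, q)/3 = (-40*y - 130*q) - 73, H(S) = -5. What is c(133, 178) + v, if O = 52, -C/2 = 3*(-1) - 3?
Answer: 85417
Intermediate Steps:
C = 12 (C = -2*(3*(-1) - 3) = -2*(-3 - 3) = -2*(-6) = 12)
c(y, q) = 219 + 120*y + 390*q (c(y, q) = -3*((-40*y - 130*q) - 73) = -3*((-130*q - 40*y) - 73) = -3*(-73 - 130*q - 40*y) = 219 + 120*y + 390*q)
v = -182 (v = -26*(12 - 5) = -26*7 = -½*364 = -182)
c(133, 178) + v = (219 + 120*133 + 390*178) - 182 = (219 + 15960 + 69420) - 182 = 85599 - 182 = 85417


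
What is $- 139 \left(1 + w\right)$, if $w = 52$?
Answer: $-7367$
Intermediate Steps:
$- 139 \left(1 + w\right) = - 139 \left(1 + 52\right) = \left(-139\right) 53 = -7367$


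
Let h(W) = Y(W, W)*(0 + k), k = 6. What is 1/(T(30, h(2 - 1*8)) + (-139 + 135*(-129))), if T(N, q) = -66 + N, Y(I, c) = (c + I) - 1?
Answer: -1/17590 ≈ -5.6850e-5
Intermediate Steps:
Y(I, c) = -1 + I + c (Y(I, c) = (I + c) - 1 = -1 + I + c)
h(W) = -6 + 12*W (h(W) = (-1 + W + W)*(0 + 6) = (-1 + 2*W)*6 = -6 + 12*W)
1/(T(30, h(2 - 1*8)) + (-139 + 135*(-129))) = 1/((-66 + 30) + (-139 + 135*(-129))) = 1/(-36 + (-139 - 17415)) = 1/(-36 - 17554) = 1/(-17590) = -1/17590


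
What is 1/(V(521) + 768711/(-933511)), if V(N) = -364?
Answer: -933511/340566715 ≈ -0.0027410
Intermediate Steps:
1/(V(521) + 768711/(-933511)) = 1/(-364 + 768711/(-933511)) = 1/(-364 + 768711*(-1/933511)) = 1/(-364 - 768711/933511) = 1/(-340566715/933511) = -933511/340566715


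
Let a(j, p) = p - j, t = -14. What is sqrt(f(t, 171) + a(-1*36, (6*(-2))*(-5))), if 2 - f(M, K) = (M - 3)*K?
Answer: sqrt(3005) ≈ 54.818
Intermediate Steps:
f(M, K) = 2 - K*(-3 + M) (f(M, K) = 2 - (M - 3)*K = 2 - (-3 + M)*K = 2 - K*(-3 + M))
sqrt(f(t, 171) + a(-1*36, (6*(-2))*(-5))) = sqrt((2 + 3*171 - 1*171*(-14)) + ((6*(-2))*(-5) - (-1)*36)) = sqrt((2 + 513 + 2394) + (-12*(-5) - 1*(-36))) = sqrt(2909 + (60 + 36)) = sqrt(2909 + 96) = sqrt(3005)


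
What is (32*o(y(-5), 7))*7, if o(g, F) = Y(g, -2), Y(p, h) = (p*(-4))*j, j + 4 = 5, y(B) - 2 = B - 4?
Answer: 6272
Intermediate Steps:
y(B) = -2 + B (y(B) = 2 + (B - 4) = 2 + (-4 + B) = -2 + B)
j = 1 (j = -4 + 5 = 1)
Y(p, h) = -4*p (Y(p, h) = (p*(-4))*1 = -4*p*1 = -4*p)
o(g, F) = -4*g
(32*o(y(-5), 7))*7 = (32*(-4*(-2 - 5)))*7 = (32*(-4*(-7)))*7 = (32*28)*7 = 896*7 = 6272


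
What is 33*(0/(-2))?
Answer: 0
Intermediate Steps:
33*(0/(-2)) = 33*(0*(-½)) = 33*0 = 0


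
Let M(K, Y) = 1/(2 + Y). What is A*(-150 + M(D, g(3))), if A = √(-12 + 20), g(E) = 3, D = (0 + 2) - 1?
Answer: -1498*√2/5 ≈ -423.70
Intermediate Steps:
D = 1 (D = 2 - 1 = 1)
A = 2*√2 (A = √8 = 2*√2 ≈ 2.8284)
A*(-150 + M(D, g(3))) = (2*√2)*(-150 + 1/(2 + 3)) = (2*√2)*(-150 + 1/5) = (2*√2)*(-150 + ⅕) = (2*√2)*(-749/5) = -1498*√2/5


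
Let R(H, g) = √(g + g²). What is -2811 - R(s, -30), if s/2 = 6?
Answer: -2811 - √870 ≈ -2840.5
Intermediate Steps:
s = 12 (s = 2*6 = 12)
-2811 - R(s, -30) = -2811 - √(-30*(1 - 30)) = -2811 - √(-30*(-29)) = -2811 - √870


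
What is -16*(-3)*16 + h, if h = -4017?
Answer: -3249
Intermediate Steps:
-16*(-3)*16 + h = -16*(-3)*16 - 4017 = 48*16 - 4017 = 768 - 4017 = -3249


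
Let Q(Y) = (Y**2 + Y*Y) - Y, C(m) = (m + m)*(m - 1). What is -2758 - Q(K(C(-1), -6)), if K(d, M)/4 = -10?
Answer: -5998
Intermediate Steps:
C(m) = 2*m*(-1 + m) (C(m) = (2*m)*(-1 + m) = 2*m*(-1 + m))
K(d, M) = -40 (K(d, M) = 4*(-10) = -40)
Q(Y) = -Y + 2*Y**2 (Q(Y) = (Y**2 + Y**2) - Y = 2*Y**2 - Y = -Y + 2*Y**2)
-2758 - Q(K(C(-1), -6)) = -2758 - (-40)*(-1 + 2*(-40)) = -2758 - (-40)*(-1 - 80) = -2758 - (-40)*(-81) = -2758 - 1*3240 = -2758 - 3240 = -5998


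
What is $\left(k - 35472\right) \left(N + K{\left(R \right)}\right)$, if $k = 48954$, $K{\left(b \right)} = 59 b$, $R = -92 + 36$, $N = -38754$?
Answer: $-567025956$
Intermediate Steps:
$R = -56$
$\left(k - 35472\right) \left(N + K{\left(R \right)}\right) = \left(48954 - 35472\right) \left(-38754 + 59 \left(-56\right)\right) = 13482 \left(-38754 - 3304\right) = 13482 \left(-42058\right) = -567025956$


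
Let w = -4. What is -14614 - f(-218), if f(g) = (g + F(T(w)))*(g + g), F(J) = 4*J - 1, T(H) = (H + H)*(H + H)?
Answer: 1518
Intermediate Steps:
T(H) = 4*H² (T(H) = (2*H)*(2*H) = 4*H²)
F(J) = -1 + 4*J
f(g) = 2*g*(255 + g) (f(g) = (g + (-1 + 4*(4*(-4)²)))*(g + g) = (g + (-1 + 4*(4*16)))*(2*g) = (g + (-1 + 4*64))*(2*g) = (g + (-1 + 256))*(2*g) = (g + 255)*(2*g) = (255 + g)*(2*g) = 2*g*(255 + g))
-14614 - f(-218) = -14614 - 2*(-218)*(255 - 218) = -14614 - 2*(-218)*37 = -14614 - 1*(-16132) = -14614 + 16132 = 1518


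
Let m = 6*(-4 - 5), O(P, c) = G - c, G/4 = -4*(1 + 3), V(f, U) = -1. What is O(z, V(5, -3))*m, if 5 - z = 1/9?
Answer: 3402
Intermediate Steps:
G = -64 (G = 4*(-4*(1 + 3)) = 4*(-4*4) = 4*(-16) = -64)
z = 44/9 (z = 5 - 1/9 = 5 - 1*⅑ = 5 - ⅑ = 44/9 ≈ 4.8889)
O(P, c) = -64 - c
m = -54 (m = 6*(-9) = -54)
O(z, V(5, -3))*m = (-64 - 1*(-1))*(-54) = (-64 + 1)*(-54) = -63*(-54) = 3402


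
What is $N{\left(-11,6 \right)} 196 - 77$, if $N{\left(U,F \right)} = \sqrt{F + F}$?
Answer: $-77 + 392 \sqrt{3} \approx 601.96$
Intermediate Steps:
$N{\left(U,F \right)} = \sqrt{2} \sqrt{F}$ ($N{\left(U,F \right)} = \sqrt{2 F} = \sqrt{2} \sqrt{F}$)
$N{\left(-11,6 \right)} 196 - 77 = \sqrt{2} \sqrt{6} \cdot 196 - 77 = 2 \sqrt{3} \cdot 196 - 77 = 392 \sqrt{3} - 77 = -77 + 392 \sqrt{3}$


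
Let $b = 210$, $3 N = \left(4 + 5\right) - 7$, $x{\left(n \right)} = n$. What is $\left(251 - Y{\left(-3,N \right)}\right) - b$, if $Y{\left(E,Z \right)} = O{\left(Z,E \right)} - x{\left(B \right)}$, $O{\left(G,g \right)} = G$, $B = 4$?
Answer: $\frac{133}{3} \approx 44.333$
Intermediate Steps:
$N = \frac{2}{3}$ ($N = \frac{\left(4 + 5\right) - 7}{3} = \frac{9 - 7}{3} = \frac{1}{3} \cdot 2 = \frac{2}{3} \approx 0.66667$)
$Y{\left(E,Z \right)} = -4 + Z$ ($Y{\left(E,Z \right)} = Z - 4 = -4 + Z$)
$\left(251 - Y{\left(-3,N \right)}\right) - b = \left(251 - \left(-4 + \frac{2}{3}\right)\right) - 210 = \left(251 - - \frac{10}{3}\right) - 210 = \left(251 + \frac{10}{3}\right) - 210 = \frac{763}{3} - 210 = \frac{133}{3}$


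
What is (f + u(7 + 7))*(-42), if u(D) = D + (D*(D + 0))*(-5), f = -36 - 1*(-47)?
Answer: 40110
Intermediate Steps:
f = 11 (f = -36 + 47 = 11)
u(D) = D - 5*D² (u(D) = D + (D*D)*(-5) = D + D²*(-5) = D - 5*D²)
(f + u(7 + 7))*(-42) = (11 + (7 + 7)*(1 - 5*(7 + 7)))*(-42) = (11 + 14*(1 - 5*14))*(-42) = (11 + 14*(1 - 70))*(-42) = (11 + 14*(-69))*(-42) = (11 - 966)*(-42) = -955*(-42) = 40110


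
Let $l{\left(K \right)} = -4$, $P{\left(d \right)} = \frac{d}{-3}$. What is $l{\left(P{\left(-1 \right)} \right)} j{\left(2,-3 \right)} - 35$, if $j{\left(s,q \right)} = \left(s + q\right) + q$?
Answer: $-19$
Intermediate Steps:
$j{\left(s,q \right)} = s + 2 q$ ($j{\left(s,q \right)} = \left(q + s\right) + q = s + 2 q$)
$P{\left(d \right)} = - \frac{d}{3}$ ($P{\left(d \right)} = d \left(- \frac{1}{3}\right) = - \frac{d}{3}$)
$l{\left(P{\left(-1 \right)} \right)} j{\left(2,-3 \right)} - 35 = - 4 \left(2 + 2 \left(-3\right)\right) - 35 = - 4 \left(2 - 6\right) - 35 = \left(-4\right) \left(-4\right) - 35 = 16 - 35 = -19$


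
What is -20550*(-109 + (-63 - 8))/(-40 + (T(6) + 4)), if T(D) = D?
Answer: -123300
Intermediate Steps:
-20550*(-109 + (-63 - 8))/(-40 + (T(6) + 4)) = -20550*(-109 + (-63 - 8))/(-40 + (6 + 4)) = -20550*(-109 - 71)/(-40 + 10) = -(-3699000)/(-30) = -(-3699000)*(-1)/30 = -20550*6 = -123300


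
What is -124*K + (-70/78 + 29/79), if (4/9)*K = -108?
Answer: 92835058/3081 ≈ 30131.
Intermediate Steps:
K = -243 (K = (9/4)*(-108) = -243)
-124*K + (-70/78 + 29/79) = -124*(-243) + (-70/78 + 29/79) = 30132 + (-70*1/78 + 29*(1/79)) = 30132 + (-35/39 + 29/79) = 30132 - 1634/3081 = 92835058/3081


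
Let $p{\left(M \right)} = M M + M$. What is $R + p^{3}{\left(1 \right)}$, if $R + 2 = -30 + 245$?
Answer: $221$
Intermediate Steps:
$R = 213$ ($R = -2 + \left(-30 + 245\right) = -2 + 215 = 213$)
$p{\left(M \right)} = M + M^{2}$ ($p{\left(M \right)} = M^{2} + M = M + M^{2}$)
$R + p^{3}{\left(1 \right)} = 213 + \left(1 \left(1 + 1\right)\right)^{3} = 213 + \left(1 \cdot 2\right)^{3} = 213 + 2^{3} = 213 + 8 = 221$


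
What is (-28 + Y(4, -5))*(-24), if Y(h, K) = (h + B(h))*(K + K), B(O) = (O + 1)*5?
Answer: 7632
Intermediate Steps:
B(O) = 5 + 5*O (B(O) = (1 + O)*5 = 5 + 5*O)
Y(h, K) = 2*K*(5 + 6*h) (Y(h, K) = (h + (5 + 5*h))*(K + K) = (5 + 6*h)*(2*K) = 2*K*(5 + 6*h))
(-28 + Y(4, -5))*(-24) = (-28 + 2*(-5)*(5 + 6*4))*(-24) = (-28 + 2*(-5)*(5 + 24))*(-24) = (-28 + 2*(-5)*29)*(-24) = (-28 - 290)*(-24) = -318*(-24) = 7632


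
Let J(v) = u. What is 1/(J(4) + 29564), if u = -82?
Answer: 1/29482 ≈ 3.3919e-5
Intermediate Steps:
J(v) = -82
1/(J(4) + 29564) = 1/(-82 + 29564) = 1/29482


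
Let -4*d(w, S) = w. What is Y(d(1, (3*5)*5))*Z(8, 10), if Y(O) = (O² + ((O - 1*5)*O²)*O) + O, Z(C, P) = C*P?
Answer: -135/16 ≈ -8.4375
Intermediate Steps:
d(w, S) = -w/4
Y(O) = O + O² + O³*(-5 + O) (Y(O) = (O² + ((O - 5)*O²)*O) + O = (O² + ((-5 + O)*O²)*O) + O = (O² + (O²*(-5 + O))*O) + O = (O² + O³*(-5 + O)) + O = O + O² + O³*(-5 + O))
Y(d(1, (3*5)*5))*Z(8, 10) = ((-¼*1)*(1 - ¼*1 + (-¼*1)³ - 5*(-¼*1)²))*(8*10) = -(1 - ¼ + (-¼)³ - 5*(-¼)²)/4*80 = -(1 - ¼ - 1/64 - 5*1/16)/4*80 = -(1 - ¼ - 1/64 - 5/16)/4*80 = -¼*27/64*80 = -27/256*80 = -135/16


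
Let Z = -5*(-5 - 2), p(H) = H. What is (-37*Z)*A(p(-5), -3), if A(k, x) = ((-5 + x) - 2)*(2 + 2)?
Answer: 51800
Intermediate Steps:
Z = 35 (Z = -5*(-7) = 35)
A(k, x) = -28 + 4*x (A(k, x) = (-7 + x)*4 = -28 + 4*x)
(-37*Z)*A(p(-5), -3) = (-37*35)*(-28 + 4*(-3)) = -1295*(-28 - 12) = -1295*(-40) = 51800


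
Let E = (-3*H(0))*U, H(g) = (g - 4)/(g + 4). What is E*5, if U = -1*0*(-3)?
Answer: 0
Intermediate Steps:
H(g) = (-4 + g)/(4 + g)
U = 0 (U = 0*(-3) = 0)
E = 0 (E = -3*(-4 + 0)/(4 + 0)*0 = -3*(-4)/4*0 = -3*(-1)*0 = 3*0 = 0)
E*5 = 0*5 = 0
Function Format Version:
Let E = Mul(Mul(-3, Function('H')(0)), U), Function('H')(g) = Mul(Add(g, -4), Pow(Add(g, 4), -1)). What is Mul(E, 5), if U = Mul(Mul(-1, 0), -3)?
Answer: 0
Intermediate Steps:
Function('H')(g) = Mul(Pow(Add(4, g), -1), Add(-4, g)) (Function('H')(g) = Mul(Add(-4, g), Pow(Add(4, g), -1)) = Mul(Pow(Add(4, g), -1), Add(-4, g)))
U = 0 (U = Mul(0, -3) = 0)
E = 0 (E = Mul(Mul(-3, Mul(Pow(Add(4, 0), -1), Add(-4, 0))), 0) = Mul(Mul(-3, Mul(Pow(4, -1), -4)), 0) = Mul(Mul(-3, Mul(Rational(1, 4), -4)), 0) = Mul(Mul(-3, -1), 0) = Mul(3, 0) = 0)
Mul(E, 5) = Mul(0, 5) = 0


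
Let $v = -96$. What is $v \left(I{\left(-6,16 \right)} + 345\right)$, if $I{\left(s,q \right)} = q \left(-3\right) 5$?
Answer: $-10080$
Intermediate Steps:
$I{\left(s,q \right)} = - 15 q$ ($I{\left(s,q \right)} = - 3 q 5 = - 15 q$)
$v \left(I{\left(-6,16 \right)} + 345\right) = - 96 \left(\left(-15\right) 16 + 345\right) = - 96 \left(-240 + 345\right) = \left(-96\right) 105 = -10080$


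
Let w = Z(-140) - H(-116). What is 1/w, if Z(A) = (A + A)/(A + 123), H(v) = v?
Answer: 17/2252 ≈ 0.0075488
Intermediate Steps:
Z(A) = 2*A/(123 + A) (Z(A) = (2*A)/(123 + A) = 2*A/(123 + A))
w = 2252/17 (w = 2*(-140)/(123 - 140) - 1*(-116) = 2*(-140)/(-17) + 116 = 2*(-140)*(-1/17) + 116 = 280/17 + 116 = 2252/17 ≈ 132.47)
1/w = 1/(2252/17) = 17/2252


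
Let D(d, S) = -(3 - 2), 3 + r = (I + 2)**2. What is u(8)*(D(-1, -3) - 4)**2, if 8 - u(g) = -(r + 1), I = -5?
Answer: 375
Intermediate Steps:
r = 6 (r = -3 + (-5 + 2)**2 = -3 + (-3)**2 = -3 + 9 = 6)
D(d, S) = -1 (D(d, S) = -1*1 = -1)
u(g) = 15 (u(g) = 8 - (-1)*(6 + 1) = 8 - (-1)*7 = 8 - 1*(-7) = 8 + 7 = 15)
u(8)*(D(-1, -3) - 4)**2 = 15*(-1 - 4)**2 = 15*(-5)**2 = 15*25 = 375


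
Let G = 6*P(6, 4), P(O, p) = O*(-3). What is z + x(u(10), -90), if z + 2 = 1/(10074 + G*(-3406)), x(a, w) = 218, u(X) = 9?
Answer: 81631153/377922 ≈ 216.00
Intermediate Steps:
P(O, p) = -3*O
G = -108 (G = 6*(-3*6) = 6*(-18) = -108)
z = -755843/377922 (z = -2 + 1/(10074 - 108*(-3406)) = -2 + 1/(10074 + 367848) = -2 + 1/377922 = -755843/377922 ≈ -2.0000)
z + x(u(10), -90) = -755843/377922 + 218 = 81631153/377922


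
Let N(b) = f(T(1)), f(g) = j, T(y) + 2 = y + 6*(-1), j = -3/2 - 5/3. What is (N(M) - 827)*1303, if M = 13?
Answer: -6490243/6 ≈ -1.0817e+6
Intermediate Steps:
j = -19/6 (j = -3*½ - 5*⅓ = -3/2 - 5/3 = -19/6 ≈ -3.1667)
T(y) = -8 + y (T(y) = -2 + (y + 6*(-1)) = -2 + (y - 6) = -2 + (-6 + y) = -8 + y)
f(g) = -19/6
N(b) = -19/6
(N(M) - 827)*1303 = (-19/6 - 827)*1303 = -4981/6*1303 = -6490243/6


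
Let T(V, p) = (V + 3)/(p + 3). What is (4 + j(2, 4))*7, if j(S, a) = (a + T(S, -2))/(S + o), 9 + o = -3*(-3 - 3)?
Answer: 371/11 ≈ 33.727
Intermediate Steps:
o = 9 (o = -9 - 3*(-3 - 3) = -9 - 3*(-6) = -9 + 18 = 9)
T(V, p) = (3 + V)/(3 + p)
j(S, a) = (3 + S + a)/(9 + S) (j(S, a) = (a + (3 + S)/(3 - 2))/(S + 9) = (a + (3 + S)/1)/(9 + S) = (a + 1*(3 + S))/(9 + S) = (a + (3 + S))/(9 + S) = (3 + S + a)/(9 + S))
(4 + j(2, 4))*7 = (4 + (3 + 2 + 4)/(9 + 2))*7 = (4 + 9/11)*7 = (53/11)*7 = 371/11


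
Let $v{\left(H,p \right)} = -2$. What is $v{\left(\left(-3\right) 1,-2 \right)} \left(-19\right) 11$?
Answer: $418$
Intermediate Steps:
$v{\left(\left(-3\right) 1,-2 \right)} \left(-19\right) 11 = \left(-2\right) \left(-19\right) 11 = 38 \cdot 11 = 418$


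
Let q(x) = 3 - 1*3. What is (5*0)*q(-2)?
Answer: 0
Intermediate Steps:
q(x) = 0 (q(x) = 3 - 3 = 0)
(5*0)*q(-2) = (5*0)*0 = 0*0 = 0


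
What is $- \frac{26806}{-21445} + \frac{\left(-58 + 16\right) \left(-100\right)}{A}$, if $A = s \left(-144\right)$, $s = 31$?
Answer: $\frac{1233041}{3988770} \approx 0.30913$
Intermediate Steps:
$A = -4464$ ($A = 31 \left(-144\right) = -4464$)
$- \frac{26806}{-21445} + \frac{\left(-58 + 16\right) \left(-100\right)}{A} = - \frac{26806}{-21445} + \frac{\left(-58 + 16\right) \left(-100\right)}{-4464} = \left(-26806\right) \left(- \frac{1}{21445}\right) + \left(-42\right) \left(-100\right) \left(- \frac{1}{4464}\right) = \frac{26806}{21445} + 4200 \left(- \frac{1}{4464}\right) = \frac{26806}{21445} - \frac{175}{186} = \frac{1233041}{3988770}$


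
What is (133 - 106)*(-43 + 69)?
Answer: 702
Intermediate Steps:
(133 - 106)*(-43 + 69) = 27*26 = 702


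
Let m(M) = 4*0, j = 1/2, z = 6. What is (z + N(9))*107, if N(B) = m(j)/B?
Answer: 642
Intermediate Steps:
j = ½ ≈ 0.50000
m(M) = 0
N(B) = 0 (N(B) = 0/B = 0)
(z + N(9))*107 = (6 + 0)*107 = 6*107 = 642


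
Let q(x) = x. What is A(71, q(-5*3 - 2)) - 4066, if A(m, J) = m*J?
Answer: -5273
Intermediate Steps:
A(m, J) = J*m
A(71, q(-5*3 - 2)) - 4066 = (-5*3 - 2)*71 - 4066 = (-15 - 2)*71 - 4066 = -17*71 - 4066 = -1207 - 4066 = -5273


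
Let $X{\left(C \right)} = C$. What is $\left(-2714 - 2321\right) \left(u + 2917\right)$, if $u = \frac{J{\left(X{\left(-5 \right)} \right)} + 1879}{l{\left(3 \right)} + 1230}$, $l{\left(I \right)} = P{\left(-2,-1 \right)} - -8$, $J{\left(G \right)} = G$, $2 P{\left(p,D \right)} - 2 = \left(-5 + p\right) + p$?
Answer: $- \frac{36281308735}{2469} \approx -1.4695 \cdot 10^{7}$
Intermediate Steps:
$P{\left(p,D \right)} = - \frac{3}{2} + p$ ($P{\left(p,D \right)} = 1 + \frac{\left(-5 + p\right) + p}{2} = 1 + \frac{-5 + 2 p}{2} = 1 + \left(- \frac{5}{2} + p\right) = - \frac{3}{2} + p$)
$l{\left(I \right)} = \frac{9}{2}$ ($l{\left(I \right)} = \left(- \frac{3}{2} - 2\right) - -8 = - \frac{7}{2} + 8 = \frac{9}{2}$)
$u = \frac{3748}{2469}$ ($u = \frac{-5 + 1879}{\frac{9}{2} + 1230} = \frac{1874}{\frac{2469}{2}} = 1874 \cdot \frac{2}{2469} = \frac{3748}{2469} \approx 1.518$)
$\left(-2714 - 2321\right) \left(u + 2917\right) = \left(-2714 - 2321\right) \left(\frac{3748}{2469} + 2917\right) = \left(-5035\right) \frac{7205821}{2469} = - \frac{36281308735}{2469}$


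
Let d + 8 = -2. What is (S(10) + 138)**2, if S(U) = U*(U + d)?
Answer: 19044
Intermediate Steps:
d = -10 (d = -8 - 2 = -10)
S(U) = U*(-10 + U) (S(U) = U*(U - 10) = U*(-10 + U))
(S(10) + 138)**2 = (10*(-10 + 10) + 138)**2 = (10*0 + 138)**2 = (0 + 138)**2 = 138**2 = 19044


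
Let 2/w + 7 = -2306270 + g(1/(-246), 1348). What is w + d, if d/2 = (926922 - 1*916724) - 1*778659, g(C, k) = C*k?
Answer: -435982882591136/283672745 ≈ -1.5369e+6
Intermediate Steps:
d = -1536922 (d = 2*((926922 - 1*916724) - 1*778659) = 2*((926922 - 916724) - 778659) = 2*(10198 - 778659) = 2*(-768461) = -1536922)
w = -246/283672745 (w = 2/(-7 + (-2306270 + 1348/(-246))) = 2/(-7 + (-2306270 - 1/246*1348)) = 2/(-7 + (-2306270 - 674/123)) = 2/(-7 - 283671884/123) = 2/(-283672745/123) = 2*(-123/283672745) = -246/283672745 ≈ -8.6720e-7)
w + d = -246/283672745 - 1536922 = -435982882591136/283672745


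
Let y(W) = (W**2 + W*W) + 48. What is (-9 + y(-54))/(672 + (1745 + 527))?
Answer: 5871/2944 ≈ 1.9942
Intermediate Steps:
y(W) = 48 + 2*W**2 (y(W) = (W**2 + W**2) + 48 = 2*W**2 + 48 = 48 + 2*W**2)
(-9 + y(-54))/(672 + (1745 + 527)) = (-9 + (48 + 2*(-54)**2))/(672 + (1745 + 527)) = (-9 + (48 + 2*2916))/(672 + 2272) = (-9 + (48 + 5832))/2944 = (-9 + 5880)*(1/2944) = 5871*(1/2944) = 5871/2944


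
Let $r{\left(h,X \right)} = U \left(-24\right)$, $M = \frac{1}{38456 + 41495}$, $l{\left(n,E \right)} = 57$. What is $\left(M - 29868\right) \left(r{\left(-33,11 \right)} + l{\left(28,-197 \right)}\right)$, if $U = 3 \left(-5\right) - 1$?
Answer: $- \frac{1053097621947}{79951} \approx -1.3172 \cdot 10^{7}$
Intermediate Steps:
$U = -16$ ($U = -15 - 1 = -16$)
$M = \frac{1}{79951} \approx 1.2508 \cdot 10^{-5}$
$r{\left(h,X \right)} = 384$ ($r{\left(h,X \right)} = \left(-16\right) \left(-24\right) = 384$)
$\left(M - 29868\right) \left(r{\left(-33,11 \right)} + l{\left(28,-197 \right)}\right) = \left(\frac{1}{79951} - 29868\right) \left(384 + 57\right) = \left(- \frac{2387976467}{79951}\right) 441 = - \frac{1053097621947}{79951}$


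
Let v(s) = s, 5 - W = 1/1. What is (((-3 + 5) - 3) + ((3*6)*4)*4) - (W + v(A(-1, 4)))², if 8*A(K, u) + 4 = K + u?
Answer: 17407/64 ≈ 271.98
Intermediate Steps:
A(K, u) = -½ + K/8 + u/8 (A(K, u) = -½ + (K + u)/8 = -½ + (K/8 + u/8) = -½ + K/8 + u/8)
W = 4 (W = 5 - 1/1 = 5 - 1*1 = 5 - 1 = 4)
(((-3 + 5) - 3) + ((3*6)*4)*4) - (W + v(A(-1, 4)))² = (((-3 + 5) - 3) + ((3*6)*4)*4) - (4 + (-½ + (⅛)*(-1) + (⅛)*4))² = ((2 - 3) + (18*4)*4) - (4 + (-½ - ⅛ + ½))² = (-1 + 72*4) - (4 - ⅛)² = (-1 + 288) - (31/8)² = 287 - 1*961/64 = 287 - 961/64 = 17407/64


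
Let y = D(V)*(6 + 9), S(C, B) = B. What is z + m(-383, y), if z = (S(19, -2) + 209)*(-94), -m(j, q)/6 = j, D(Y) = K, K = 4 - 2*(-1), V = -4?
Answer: -17160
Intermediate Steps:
K = 6 (K = 4 + 2 = 6)
D(Y) = 6
y = 90 (y = 6*(6 + 9) = 6*15 = 90)
m(j, q) = -6*j
z = -19458 (z = (-2 + 209)*(-94) = 207*(-94) = -19458)
z + m(-383, y) = -19458 - 6*(-383) = -19458 + 2298 = -17160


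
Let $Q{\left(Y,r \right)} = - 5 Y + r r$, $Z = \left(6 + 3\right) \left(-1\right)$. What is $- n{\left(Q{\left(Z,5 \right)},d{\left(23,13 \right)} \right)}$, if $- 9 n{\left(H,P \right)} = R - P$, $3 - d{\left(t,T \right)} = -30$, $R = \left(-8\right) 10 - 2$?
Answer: $- \frac{115}{9} \approx -12.778$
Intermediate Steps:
$R = -82$ ($R = -80 - 2 = -82$)
$d{\left(t,T \right)} = 33$ ($d{\left(t,T \right)} = 3 - -30 = 3 + 30 = 33$)
$Z = -9$ ($Z = 9 \left(-1\right) = -9$)
$Q{\left(Y,r \right)} = r^{2} - 5 Y$ ($Q{\left(Y,r \right)} = - 5 Y + r^{2} = r^{2} - 5 Y$)
$n{\left(H,P \right)} = \frac{82}{9} + \frac{P}{9}$ ($n{\left(H,P \right)} = - \frac{-82 - P}{9} = \frac{82}{9} + \frac{P}{9}$)
$- n{\left(Q{\left(Z,5 \right)},d{\left(23,13 \right)} \right)} = - (\frac{82}{9} + \frac{1}{9} \cdot 33) = - (\frac{82}{9} + \frac{11}{3}) = \left(-1\right) \frac{115}{9} = - \frac{115}{9}$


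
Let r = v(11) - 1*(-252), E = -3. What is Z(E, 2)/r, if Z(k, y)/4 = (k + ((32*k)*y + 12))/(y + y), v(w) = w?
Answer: -183/263 ≈ -0.69582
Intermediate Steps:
Z(k, y) = 2*(12 + k + 32*k*y)/y (Z(k, y) = 4*((k + ((32*k)*y + 12))/(y + y)) = 4*((k + (32*k*y + 12))/((2*y))) = 4*((k + (12 + 32*k*y))*(1/(2*y))) = 4*((12 + k + 32*k*y)*(1/(2*y))) = 4*((12 + k + 32*k*y)/(2*y)) = 2*(12 + k + 32*k*y)/y)
r = 263 (r = 11 - 1*(-252) = 11 + 252 = 263)
Z(E, 2)/r = (2*(12 - 3 + 32*(-3)*2)/2)/263 = (2*(½)*(12 - 3 - 192))*(1/263) = (2*(½)*(-183))*(1/263) = -183*1/263 = -183/263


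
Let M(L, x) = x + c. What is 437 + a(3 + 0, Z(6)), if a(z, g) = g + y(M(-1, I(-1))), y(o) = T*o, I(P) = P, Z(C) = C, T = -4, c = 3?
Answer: 435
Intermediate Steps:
M(L, x) = 3 + x (M(L, x) = x + 3 = 3 + x)
y(o) = -4*o
a(z, g) = -8 + g (a(z, g) = g - 4*(3 - 1) = g - 4*2 = g - 8 = -8 + g)
437 + a(3 + 0, Z(6)) = 437 + (-8 + 6) = 437 - 2 = 435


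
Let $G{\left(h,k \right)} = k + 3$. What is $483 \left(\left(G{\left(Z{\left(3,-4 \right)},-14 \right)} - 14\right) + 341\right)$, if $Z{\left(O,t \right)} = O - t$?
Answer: $152628$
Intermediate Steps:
$G{\left(h,k \right)} = 3 + k$
$483 \left(\left(G{\left(Z{\left(3,-4 \right)},-14 \right)} - 14\right) + 341\right) = 483 \left(\left(\left(3 - 14\right) - 14\right) + 341\right) = 483 \left(\left(-11 - 14\right) + 341\right) = 483 \left(-25 + 341\right) = 483 \cdot 316 = 152628$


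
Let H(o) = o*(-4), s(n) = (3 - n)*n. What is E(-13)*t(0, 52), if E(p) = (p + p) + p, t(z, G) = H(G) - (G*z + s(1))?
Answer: 8190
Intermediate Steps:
s(n) = n*(3 - n)
H(o) = -4*o
t(z, G) = -2 - 4*G - G*z (t(z, G) = -4*G - (G*z + 1*(3 - 1*1)) = -4*G - (G*z + 1*(3 - 1)) = -4*G - (G*z + 1*2) = -4*G - (G*z + 2) = -4*G - (2 + G*z) = -4*G + (-2 - G*z) = -2 - 4*G - G*z)
E(p) = 3*p (E(p) = 2*p + p = 3*p)
E(-13)*t(0, 52) = (3*(-13))*(-2 - 4*52 - 1*52*0) = -39*(-2 - 208 + 0) = -39*(-210) = 8190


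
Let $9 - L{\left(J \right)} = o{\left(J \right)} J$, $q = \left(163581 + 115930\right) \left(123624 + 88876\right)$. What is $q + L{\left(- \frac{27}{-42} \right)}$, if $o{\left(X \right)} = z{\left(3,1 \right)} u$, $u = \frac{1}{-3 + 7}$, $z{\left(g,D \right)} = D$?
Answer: $\frac{3326180900495}{56} \approx 5.9396 \cdot 10^{10}$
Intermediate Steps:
$u = \frac{1}{4} \approx 0.25$
$o{\left(X \right)} = \frac{1}{4}$ ($o{\left(X \right)} = 1 \cdot \frac{1}{4} = \frac{1}{4}$)
$q = 59396087500$ ($q = 279511 \cdot 212500 = 59396087500$)
$L{\left(J \right)} = 9 - \frac{J}{4}$
$q + L{\left(- \frac{27}{-42} \right)} = 59396087500 + \left(9 - \frac{\left(-27\right) \frac{1}{-42}}{4}\right) = 59396087500 + \left(9 - \frac{\left(-27\right) \left(- \frac{1}{42}\right)}{4}\right) = 59396087500 + \left(9 - \frac{9}{56}\right) = 59396087500 + \frac{495}{56} = \frac{3326180900495}{56}$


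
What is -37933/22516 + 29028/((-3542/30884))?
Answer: -1441838949337/5696548 ≈ -2.5311e+5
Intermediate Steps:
-37933/22516 + 29028/((-3542/30884)) = -37933*1/22516 + 29028/((-3542*1/30884)) = -37933/22516 + 29028/(-253/2206) = -37933/22516 + 29028*(-2206/253) = -37933/22516 - 64035768/253 = -1441838949337/5696548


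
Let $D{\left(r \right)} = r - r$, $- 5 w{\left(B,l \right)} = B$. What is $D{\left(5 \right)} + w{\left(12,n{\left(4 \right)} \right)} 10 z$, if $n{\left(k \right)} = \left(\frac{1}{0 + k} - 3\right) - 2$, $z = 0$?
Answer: $0$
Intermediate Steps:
$n{\left(k \right)} = -5 + \frac{1}{k}$ ($n{\left(k \right)} = \left(\frac{1}{k} - 3\right) - 2 = \left(-3 + \frac{1}{k}\right) - 2 = -5 + \frac{1}{k}$)
$w{\left(B,l \right)} = - \frac{B}{5}$
$D{\left(r \right)} = 0$
$D{\left(5 \right)} + w{\left(12,n{\left(4 \right)} \right)} 10 z = 0 + \left(- \frac{1}{5}\right) 12 \cdot 10 \cdot 0 = 0 - 0 = 0 + 0 = 0$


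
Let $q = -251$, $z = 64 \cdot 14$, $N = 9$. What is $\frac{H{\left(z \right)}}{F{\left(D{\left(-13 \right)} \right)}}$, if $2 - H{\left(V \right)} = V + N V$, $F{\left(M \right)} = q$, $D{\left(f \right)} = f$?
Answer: $\frac{8958}{251} \approx 35.689$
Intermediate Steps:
$z = 896$
$F{\left(M \right)} = -251$
$H{\left(V \right)} = 2 - 10 V$ ($H{\left(V \right)} = 2 - \left(V + 9 V\right) = 2 - 10 V$)
$\frac{H{\left(z \right)}}{F{\left(D{\left(-13 \right)} \right)}} = \frac{2 - 8960}{-251} = \left(2 - 8960\right) \left(- \frac{1}{251}\right) = \left(-8958\right) \left(- \frac{1}{251}\right) = \frac{8958}{251}$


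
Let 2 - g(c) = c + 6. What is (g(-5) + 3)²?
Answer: 16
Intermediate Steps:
g(c) = -4 - c (g(c) = 2 - (c + 6) = 2 - (6 + c) = 2 + (-6 - c) = -4 - c)
(g(-5) + 3)² = ((-4 - 1*(-5)) + 3)² = ((-4 + 5) + 3)² = (1 + 3)² = 4² = 16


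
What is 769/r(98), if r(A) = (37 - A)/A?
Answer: -75362/61 ≈ -1235.4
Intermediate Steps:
r(A) = (37 - A)/A
769/r(98) = 769/(((37 - 1*98)/98)) = 769/(((37 - 98)/98)) = 769/(((1/98)*(-61))) = 769/(-61/98) = 769*(-98/61) = -75362/61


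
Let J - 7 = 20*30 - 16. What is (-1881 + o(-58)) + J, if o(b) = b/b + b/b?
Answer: -1288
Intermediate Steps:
o(b) = 2 (o(b) = 1 + 1 = 2)
J = 591 (J = 7 + (20*30 - 16) = 7 + (600 - 16) = 7 + 584 = 591)
(-1881 + o(-58)) + J = (-1881 + 2) + 591 = -1879 + 591 = -1288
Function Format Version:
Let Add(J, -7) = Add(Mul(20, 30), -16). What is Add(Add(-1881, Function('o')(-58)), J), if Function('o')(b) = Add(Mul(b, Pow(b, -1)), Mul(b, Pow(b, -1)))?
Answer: -1288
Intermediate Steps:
Function('o')(b) = 2 (Function('o')(b) = Add(1, 1) = 2)
J = 591 (J = Add(7, Add(Mul(20, 30), -16)) = Add(7, Add(600, -16)) = Add(7, 584) = 591)
Add(Add(-1881, Function('o')(-58)), J) = Add(Add(-1881, 2), 591) = Add(-1879, 591) = -1288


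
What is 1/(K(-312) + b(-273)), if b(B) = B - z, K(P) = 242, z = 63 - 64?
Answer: -1/30 ≈ -0.033333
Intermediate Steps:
z = -1
b(B) = 1 + B (b(B) = B - 1*(-1) = B + 1 = 1 + B)
1/(K(-312) + b(-273)) = 1/(242 + (1 - 273)) = 1/(242 - 272) = 1/(-30) = -1/30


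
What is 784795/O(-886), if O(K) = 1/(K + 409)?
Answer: -374347215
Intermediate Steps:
O(K) = 1/(409 + K)
784795/O(-886) = 784795/(1/(409 - 886)) = 784795/(1/(-477)) = 784795/(-1/477) = 784795*(-477) = -374347215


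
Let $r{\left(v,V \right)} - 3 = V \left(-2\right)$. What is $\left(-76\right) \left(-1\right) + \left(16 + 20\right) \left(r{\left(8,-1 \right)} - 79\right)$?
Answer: $-2588$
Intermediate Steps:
$r{\left(v,V \right)} = 3 - 2 V$ ($r{\left(v,V \right)} = 3 + V \left(-2\right) = 3 - 2 V$)
$\left(-76\right) \left(-1\right) + \left(16 + 20\right) \left(r{\left(8,-1 \right)} - 79\right) = \left(-76\right) \left(-1\right) + \left(16 + 20\right) \left(\left(3 - -2\right) - 79\right) = 76 + 36 \left(\left(3 + 2\right) - 79\right) = 76 + 36 \left(5 - 79\right) = 76 + 36 \left(-74\right) = 76 - 2664 = -2588$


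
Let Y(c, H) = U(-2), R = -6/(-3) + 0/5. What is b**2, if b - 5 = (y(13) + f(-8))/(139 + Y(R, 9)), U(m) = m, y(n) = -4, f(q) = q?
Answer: 452929/18769 ≈ 24.132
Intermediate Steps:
R = 2 (R = -6*(-1/3) + 0*(1/5) = 2 + 0 = 2)
Y(c, H) = -2
b = 673/137 (b = 5 + (-4 - 8)/(139 - 2) = 5 - 12/137 = 673/137 ≈ 4.9124)
b**2 = (673/137)**2 = 452929/18769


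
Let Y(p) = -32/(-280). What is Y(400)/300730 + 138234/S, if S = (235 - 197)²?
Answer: 363747221119/3799723550 ≈ 95.730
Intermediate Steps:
Y(p) = 4/35 (Y(p) = -32*(-1/280) = 4/35)
S = 1444 (S = 38² = 1444)
Y(400)/300730 + 138234/S = (4/35)/300730 + 138234/1444 = (4/35)*(1/300730) + 138234*(1/1444) = 2/5262775 + 69117/722 = 363747221119/3799723550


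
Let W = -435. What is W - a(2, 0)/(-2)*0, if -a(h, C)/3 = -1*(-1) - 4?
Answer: -435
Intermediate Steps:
a(h, C) = 9 (a(h, C) = -3*(-1*(-1) - 4) = -3*(1 - 4) = -3*(-3) = 9)
W - a(2, 0)/(-2)*0 = -435 - 9/(-2)*0 = -435 - 9*(-½)*0 = -435 - (-9)*0/2 = -435 - 1*0 = -435 + 0 = -435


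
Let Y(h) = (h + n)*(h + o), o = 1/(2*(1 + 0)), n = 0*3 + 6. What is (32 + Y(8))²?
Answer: 22801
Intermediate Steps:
n = 6 (n = 0 + 6 = 6)
o = ½ (o = 1/(2*1) = 1/2 = ½ ≈ 0.50000)
Y(h) = (½ + h)*(6 + h) (Y(h) = (h + 6)*(h + ½) = (6 + h)*(½ + h) = (½ + h)*(6 + h))
(32 + Y(8))² = (32 + (3 + 8² + (13/2)*8))² = (32 + (3 + 64 + 52))² = (32 + 119)² = 151² = 22801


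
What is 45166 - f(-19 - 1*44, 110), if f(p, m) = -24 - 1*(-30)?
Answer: 45160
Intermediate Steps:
f(p, m) = 6 (f(p, m) = -24 + 30 = 6)
45166 - f(-19 - 1*44, 110) = 45166 - 1*6 = 45166 - 6 = 45160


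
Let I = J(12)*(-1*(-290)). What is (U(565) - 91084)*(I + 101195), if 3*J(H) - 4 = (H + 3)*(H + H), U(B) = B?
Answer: -12345132085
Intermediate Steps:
J(H) = 4/3 + 2*H*(3 + H)/3 (J(H) = 4/3 + ((H + 3)*(H + H))/3 = 4/3 + ((3 + H)*(2*H))/3 = 4/3 + (2*H*(3 + H))/3 = 4/3 + 2*H*(3 + H)/3)
I = 105560/3 (I = (4/3 + 2*12 + (⅔)*12²)*(-1*(-290)) = (4/3 + 24 + (⅔)*144)*290 = (4/3 + 24 + 96)*290 = (364/3)*290 = 105560/3 ≈ 35187.)
(U(565) - 91084)*(I + 101195) = (565 - 91084)*(105560/3 + 101195) = -90519*409145/3 = -12345132085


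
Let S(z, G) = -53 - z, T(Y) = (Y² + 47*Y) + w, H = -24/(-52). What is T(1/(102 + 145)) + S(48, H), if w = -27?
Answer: -7797542/61009 ≈ -127.81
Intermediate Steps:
H = 6/13 (H = -24*(-1/52) = 6/13 ≈ 0.46154)
T(Y) = -27 + Y² + 47*Y (T(Y) = (Y² + 47*Y) - 27 = -27 + Y² + 47*Y)
T(1/(102 + 145)) + S(48, H) = (-27 + (1/(102 + 145))² + 47/(102 + 145)) + (-53 - 1*48) = (-27 + (1/247)² + 47/247) + (-53 - 48) = (-27 + (1/247)² + 47*(1/247)) - 101 = (-27 + 1/61009 + 47/247) - 101 = -1635633/61009 - 101 = -7797542/61009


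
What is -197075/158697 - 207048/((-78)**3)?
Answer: -280853884/348657309 ≈ -0.80553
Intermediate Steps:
-197075/158697 - 207048/((-78)**3) = -197075*1/158697 - 207048/(-474552) = -197075/158697 - 207048*(-1/474552) = -197075/158697 + 8627/19773 = -280853884/348657309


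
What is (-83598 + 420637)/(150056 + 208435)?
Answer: 337039/358491 ≈ 0.94016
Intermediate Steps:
(-83598 + 420637)/(150056 + 208435) = 337039/358491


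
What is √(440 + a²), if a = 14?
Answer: 2*√159 ≈ 25.219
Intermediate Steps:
√(440 + a²) = √(440 + 14²) = √(440 + 196) = √636 = 2*√159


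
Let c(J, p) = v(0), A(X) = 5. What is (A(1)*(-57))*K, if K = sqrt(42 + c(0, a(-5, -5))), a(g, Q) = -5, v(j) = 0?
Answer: -285*sqrt(42) ≈ -1847.0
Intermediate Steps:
c(J, p) = 0
K = sqrt(42) (K = sqrt(42 + 0) = sqrt(42) ≈ 6.4807)
(A(1)*(-57))*K = (5*(-57))*sqrt(42) = -285*sqrt(42)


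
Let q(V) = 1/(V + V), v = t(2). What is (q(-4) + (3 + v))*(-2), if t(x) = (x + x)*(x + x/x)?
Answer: -119/4 ≈ -29.750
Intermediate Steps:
t(x) = 2*x*(1 + x) (t(x) = (2*x)*(x + 1) = (2*x)*(1 + x) = 2*x*(1 + x))
v = 12 (v = 2*2*(1 + 2) = 2*2*3 = 12)
q(V) = 1/(2*V)
(q(-4) + (3 + v))*(-2) = ((1/2)/(-4) + (3 + 12))*(-2) = ((1/2)*(-1/4) + 15)*(-2) = (-1/8 + 15)*(-2) = (119/8)*(-2) = -119/4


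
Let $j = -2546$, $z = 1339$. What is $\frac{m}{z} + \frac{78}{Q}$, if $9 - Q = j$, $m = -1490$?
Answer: $- \frac{3702508}{3421145} \approx -1.0822$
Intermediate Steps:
$Q = 2555$ ($Q = 9 - -2546 = 9 + 2546 = 2555$)
$\frac{m}{z} + \frac{78}{Q} = - \frac{1490}{1339} + \frac{78}{2555} = - \frac{3702508}{3421145}$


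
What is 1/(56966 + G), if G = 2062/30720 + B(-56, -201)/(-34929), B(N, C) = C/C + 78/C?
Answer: 11982044160/682569931672151 ≈ 1.7554e-5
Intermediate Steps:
B(N, C) = 1 + 78/C
G = 804053591/11982044160 (G = 2062/30720 + ((78 - 201)/(-201))/(-34929) = 2062*(1/30720) - 1/201*(-123)*(-1/34929) = 1031/15360 + (41/67)*(-1/34929) = 1031/15360 - 41/2340243 = 804053591/11982044160 ≈ 0.067105)
1/(56966 + G) = 1/(56966 + 804053591/11982044160) = 1/(682569931672151/11982044160) = 11982044160/682569931672151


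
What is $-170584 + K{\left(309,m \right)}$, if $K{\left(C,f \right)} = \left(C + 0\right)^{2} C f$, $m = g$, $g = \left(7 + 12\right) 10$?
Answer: $5605518926$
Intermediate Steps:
$g = 190$ ($g = 19 \cdot 10 = 190$)
$m = 190$
$K{\left(C,f \right)} = f C^{3}$ ($K{\left(C,f \right)} = C^{2} C f = C^{3} f = f C^{3}$)
$-170584 + K{\left(309,m \right)} = -170584 + 190 \cdot 309^{3} = -170584 + 190 \cdot 29503629 = -170584 + 5605689510 = 5605518926$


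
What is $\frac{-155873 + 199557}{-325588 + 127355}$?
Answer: $- \frac{43684}{198233} \approx -0.22037$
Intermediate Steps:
$\frac{-155873 + 199557}{-325588 + 127355} = \frac{43684}{-198233} = 43684 \left(- \frac{1}{198233}\right) = - \frac{43684}{198233}$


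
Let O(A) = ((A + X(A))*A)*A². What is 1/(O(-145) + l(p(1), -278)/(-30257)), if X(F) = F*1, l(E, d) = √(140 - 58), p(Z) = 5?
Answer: 404691180139230625/357787978225068969600781209 + 30257*√82/715575956450137939201562418 ≈ 1.1311e-9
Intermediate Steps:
l(E, d) = √82
X(F) = F
O(A) = 2*A⁴ (O(A) = ((A + A)*A)*A² = ((2*A)*A)*A² = (2*A²)*A² = 2*A⁴)
1/(O(-145) + l(p(1), -278)/(-30257)) = 1/(2*(-145)⁴ + √82/(-30257)) = 1/(2*442050625 + √82*(-1/30257)) = 1/(884101250 - √82/30257)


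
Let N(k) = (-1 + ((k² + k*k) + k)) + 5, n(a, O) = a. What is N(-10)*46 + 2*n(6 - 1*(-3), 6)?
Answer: 8942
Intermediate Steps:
N(k) = 4 + k + 2*k² (N(k) = (-1 + ((k² + k²) + k)) + 5 = (-1 + (2*k² + k)) + 5 = (-1 + (k + 2*k²)) + 5 = (-1 + k + 2*k²) + 5 = 4 + k + 2*k²)
N(-10)*46 + 2*n(6 - 1*(-3), 6) = (4 - 10 + 2*(-10)²)*46 + 2*(6 - 1*(-3)) = (4 - 10 + 2*100)*46 + 2*(6 + 3) = (4 - 10 + 200)*46 + 2*9 = 194*46 + 18 = 8924 + 18 = 8942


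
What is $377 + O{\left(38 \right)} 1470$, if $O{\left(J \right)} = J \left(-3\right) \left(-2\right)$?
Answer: $335537$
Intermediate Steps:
$O{\left(J \right)} = 6 J$ ($O{\left(J \right)} = - 3 J \left(-2\right) = 6 J$)
$377 + O{\left(38 \right)} 1470 = 377 + 6 \cdot 38 \cdot 1470 = 377 + 228 \cdot 1470 = 377 + 335160 = 335537$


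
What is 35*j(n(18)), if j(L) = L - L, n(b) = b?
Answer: 0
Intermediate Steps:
j(L) = 0
35*j(n(18)) = 35*0 = 0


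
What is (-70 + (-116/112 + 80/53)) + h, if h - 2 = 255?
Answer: 278211/1484 ≈ 187.47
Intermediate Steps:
h = 257 (h = 2 + 255 = 257)
(-70 + (-116/112 + 80/53)) + h = (-70 + (-116/112 + 80/53)) + 257 = (-70 + (-116*1/112 + 80*(1/53))) + 257 = (-70 + (-29/28 + 80/53)) + 257 = (-70 + 703/1484) + 257 = -103177/1484 + 257 = 278211/1484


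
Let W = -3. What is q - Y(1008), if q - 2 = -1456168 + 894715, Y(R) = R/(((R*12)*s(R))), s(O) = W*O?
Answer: -20373933887/36288 ≈ -5.6145e+5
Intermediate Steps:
s(O) = -3*O
Y(R) = -1/(36*R) (Y(R) = R/(((R*12)*(-3*R))) = R/(((12*R)*(-3*R))) = R/((-36*R²)) = R*(-1/(36*R²)) = -1/(36*R))
q = -561451 (q = 2 + (-1456168 + 894715) = 2 - 561453 = -561451)
q - Y(1008) = -561451 - (-1)/(36*1008) = -561451 - 1*(-1/36288) = -561451 + 1/36288 = -20373933887/36288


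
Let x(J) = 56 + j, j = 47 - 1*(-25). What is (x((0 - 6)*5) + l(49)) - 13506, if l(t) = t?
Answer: -13329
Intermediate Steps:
j = 72 (j = 47 + 25 = 72)
x(J) = 128 (x(J) = 56 + 72 = 128)
(x((0 - 6)*5) + l(49)) - 13506 = (128 + 49) - 13506 = 177 - 13506 = -13329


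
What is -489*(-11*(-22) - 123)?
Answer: -58191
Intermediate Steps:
-489*(-11*(-22) - 123) = -489*(242 - 123) = -489*119 = -58191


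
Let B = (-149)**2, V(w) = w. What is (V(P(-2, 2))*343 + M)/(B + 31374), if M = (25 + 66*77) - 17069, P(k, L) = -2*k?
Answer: -2118/10715 ≈ -0.19767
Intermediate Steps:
B = 22201
M = -11962 (M = (25 + 5082) - 17069 = 5107 - 17069 = -11962)
(V(P(-2, 2))*343 + M)/(B + 31374) = (-2*(-2)*343 - 11962)/(22201 + 31374) = (4*343 - 11962)/53575 = (1372 - 11962)*(1/53575) = -10590*1/53575 = -2118/10715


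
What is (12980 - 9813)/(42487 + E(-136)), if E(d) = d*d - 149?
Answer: 3167/60834 ≈ 0.052060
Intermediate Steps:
E(d) = -149 + d² (E(d) = d² - 149 = -149 + d²)
(12980 - 9813)/(42487 + E(-136)) = (12980 - 9813)/(42487 + (-149 + (-136)²)) = 3167/(42487 + (-149 + 18496)) = 3167/(42487 + 18347) = 3167/60834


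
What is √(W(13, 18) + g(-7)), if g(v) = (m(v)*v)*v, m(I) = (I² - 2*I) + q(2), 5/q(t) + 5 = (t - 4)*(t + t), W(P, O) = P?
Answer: √520715/13 ≈ 55.508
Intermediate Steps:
q(t) = 5/(-5 + 2*t*(-4 + t)) (q(t) = 5/(-5 + (t - 4)*(t + t)) = 5/(-5 + (-4 + t)*(2*t)) = 5/(-5 + 2*t*(-4 + t)))
m(I) = -5/13 + I² - 2*I (m(I) = (I² - 2*I) + 5/(-5 - 8*2 + 2*2²) = (I² - 2*I) + 5/(-5 - 16 + 2*4) = (I² - 2*I) + 5/(-5 - 16 + 8) = (I² - 2*I) + 5/(-13) = (I² - 2*I) + 5*(-1/13) = (I² - 2*I) - 5/13 = -5/13 + I² - 2*I)
g(v) = v²*(-5/13 + v² - 2*v) (g(v) = ((-5/13 + v² - 2*v)*v)*v = (v*(-5/13 + v² - 2*v))*v = v²*(-5/13 + v² - 2*v))
√(W(13, 18) + g(-7)) = √(13 + (-7)²*(-5/13 + (-7)² - 2*(-7))) = √(13 + 49*(-5/13 + 49 + 14)) = √(13 + 49*(814/13)) = √(13 + 39886/13) = √(40055/13) = √520715/13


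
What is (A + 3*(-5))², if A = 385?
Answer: 136900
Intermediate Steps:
(A + 3*(-5))² = (385 + 3*(-5))² = (385 - 15)² = 370² = 136900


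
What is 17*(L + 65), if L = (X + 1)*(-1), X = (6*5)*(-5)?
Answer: 3638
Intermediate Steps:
X = -150 (X = 30*(-5) = -150)
L = 149 (L = (-150 + 1)*(-1) = -149*(-1) = 149)
17*(L + 65) = 17*(149 + 65) = 17*214 = 3638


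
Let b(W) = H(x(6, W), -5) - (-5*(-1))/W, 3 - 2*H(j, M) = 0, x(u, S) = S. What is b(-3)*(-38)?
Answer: -361/3 ≈ -120.33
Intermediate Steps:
H(j, M) = 3/2 (H(j, M) = 3/2 - ½*0 = 3/2 + 0 = 3/2)
b(W) = 3/2 - 5/W (b(W) = 3/2 - (-5*(-1))/W = 3/2 - 5/W)
b(-3)*(-38) = (3/2 - 5/(-3))*(-38) = (3/2 - 5*(-⅓))*(-38) = (3/2 + 5/3)*(-38) = (19/6)*(-38) = -361/3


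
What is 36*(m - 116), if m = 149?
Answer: 1188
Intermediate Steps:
36*(m - 116) = 36*(149 - 116) = 36*33 = 1188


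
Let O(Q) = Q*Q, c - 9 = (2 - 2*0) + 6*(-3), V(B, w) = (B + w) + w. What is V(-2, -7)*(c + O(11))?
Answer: -1824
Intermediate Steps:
V(B, w) = B + 2*w
c = -7 (c = 9 + ((2 - 2*0) + 6*(-3)) = 9 + ((2 + 0) - 18) = 9 + (2 - 18) = 9 - 16 = -7)
O(Q) = Q²
V(-2, -7)*(c + O(11)) = (-2 + 2*(-7))*(-7 + 11²) = (-2 - 14)*(-7 + 121) = -16*114 = -1824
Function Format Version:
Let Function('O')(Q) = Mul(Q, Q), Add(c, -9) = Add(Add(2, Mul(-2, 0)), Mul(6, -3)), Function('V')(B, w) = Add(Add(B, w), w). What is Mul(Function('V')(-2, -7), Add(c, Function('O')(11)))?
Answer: -1824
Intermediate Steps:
Function('V')(B, w) = Add(B, Mul(2, w))
c = -7 (c = Add(9, Add(Add(2, Mul(-2, 0)), Mul(6, -3))) = Add(9, Add(Add(2, 0), -18)) = Add(9, Add(2, -18)) = Add(9, -16) = -7)
Function('O')(Q) = Pow(Q, 2)
Mul(Function('V')(-2, -7), Add(c, Function('O')(11))) = Mul(Add(-2, Mul(2, -7)), Add(-7, Pow(11, 2))) = Mul(Add(-2, -14), Add(-7, 121)) = Mul(-16, 114) = -1824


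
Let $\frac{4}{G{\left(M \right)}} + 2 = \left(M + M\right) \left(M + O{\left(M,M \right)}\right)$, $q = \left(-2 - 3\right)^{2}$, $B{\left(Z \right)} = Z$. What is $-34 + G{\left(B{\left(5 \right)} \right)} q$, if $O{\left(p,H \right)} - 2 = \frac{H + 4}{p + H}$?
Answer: $- \frac{2518}{77} \approx -32.701$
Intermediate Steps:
$O{\left(p,H \right)} = 2 + \frac{4 + H}{H + p}$ ($O{\left(p,H \right)} = 2 + \frac{H + 4}{p + H} = 2 + \frac{4 + H}{H + p}$)
$q = 25$ ($q = \left(-5\right)^{2} = 25$)
$G{\left(M \right)} = \frac{4}{-2 + 2 M \left(M + \frac{4 + 5 M}{2 M}\right)}$ ($G{\left(M \right)} = \frac{4}{-2 + \left(M + M\right) \left(M + \frac{4 + 2 M + 3 M}{M + M}\right)} = \frac{4}{-2 + 2 M \left(M + \frac{4 + 5 M}{2 M}\right)}$)
$-34 + G{\left(B{\left(5 \right)} \right)} q = -34 + \frac{4}{2 + 2 \cdot 5^{2} + 5 \cdot 5} \cdot 25 = -34 + \frac{4}{2 + 2 \cdot 25 + 25} \cdot 25 = -34 + \frac{4}{2 + 50 + 25} \cdot 25 = -34 + \frac{4}{77} \cdot 25 = -34 + \frac{100}{77} = - \frac{2518}{77}$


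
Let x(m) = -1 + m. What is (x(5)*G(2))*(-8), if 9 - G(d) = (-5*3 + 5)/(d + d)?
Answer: -368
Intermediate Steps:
G(d) = 9 + 5/d (G(d) = 9 - (-5*3 + 5)/(d + d) = 9 - (-15 + 5)/(2*d) = 9 - (-10)*1/(2*d) = 9 - (-5)/d = 9 + 5/d)
(x(5)*G(2))*(-8) = ((-1 + 5)*(9 + 5/2))*(-8) = (4*(9 + 5*(1/2)))*(-8) = (4*(9 + 5/2))*(-8) = (4*(23/2))*(-8) = 46*(-8) = -368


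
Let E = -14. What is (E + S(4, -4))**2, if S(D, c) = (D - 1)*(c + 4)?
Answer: 196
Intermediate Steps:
S(D, c) = (-1 + D)*(4 + c)
(E + S(4, -4))**2 = (-14 + (-4 - 1*(-4) + 4*4 + 4*(-4)))**2 = (-14 + (-4 + 4 + 16 - 16))**2 = (-14 + 0)**2 = (-14)**2 = 196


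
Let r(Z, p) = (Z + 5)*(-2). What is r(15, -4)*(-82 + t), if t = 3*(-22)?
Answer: 5920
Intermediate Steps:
t = -66
r(Z, p) = -10 - 2*Z (r(Z, p) = (5 + Z)*(-2) = -10 - 2*Z)
r(15, -4)*(-82 + t) = (-10 - 2*15)*(-82 - 66) = (-10 - 30)*(-148) = -40*(-148) = 5920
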